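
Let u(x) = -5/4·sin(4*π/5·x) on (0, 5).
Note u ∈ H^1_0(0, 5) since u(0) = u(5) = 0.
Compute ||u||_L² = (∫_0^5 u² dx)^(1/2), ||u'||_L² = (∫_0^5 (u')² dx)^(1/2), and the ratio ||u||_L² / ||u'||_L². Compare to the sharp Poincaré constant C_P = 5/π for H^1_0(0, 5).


||u||_L² / ||u'||_L² = 5/(4*π) < C_P = 5/π.

u(x) = -5/4·sin(4*π/5·x), so u'(x) = -π*cos(4*π*x/5).
Writing u(x) = A·sin(kπx/L) with A = -5/4 and k = 4, use ∫_0^L sin²(kπx/L) dx = L/2 and ∫_0^L cos²(kπx/L) dx = L/2.
u² = 25/16·sin²(4*π/5·x) and (u')² = π^2·cos²(4*π/5·x), and each of sin², cos² integrates to L/2 = 5/2 over (0, 5).
∫_0^5 u² dx = 125/32, so ||u||_L² = 5*sqrt(10)/8.
∫_0^5 (u')² dx = 5*π^2/2, so ||u'||_L² = sqrt(10)*π/2.
Ratio ||u||_L² / ||u'||_L² = 5/(4*π).
Sharp Poincaré constant on H^1_0(0, 5) is C_P = L/π = 5/π, achieved by sin(π/5·x).
This is the k = 4 harmonic; the ratio L/(kπ) is strictly less than C_P = L/π, consistent with the sharp inequality ||u||_L² ≤ C_P ||u'||_L².


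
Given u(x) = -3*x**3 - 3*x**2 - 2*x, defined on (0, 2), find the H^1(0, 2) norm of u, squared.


||u||_{H^1}^2 = 183544/105

The H^1 norm (squared) on an interval (0, L) is
  ||u||_{H^1}^2 = ∫_0^L u(x)^2 dx + ∫_0^L u'(x)^2 dx.
Compute u'(x) = -9*x**2 - 6*x - 2.
Then u(x)^2 = 9*x**6 + 18*x**5 + 21*x**4 + 12*x**3 + 4*x**2 and u'(x)^2 = 81*x**4 + 108*x**3 + 72*x**2 + 24*x + 4.
Integrate each monomial from 0 to 2 using ∫_0^2 c·x^n dx = c·2^(n+1)/(n+1):
  ∫_0^2 u(x)^2 dx = ∫_0^2 (9*x^6 + 18*x^5 + 21*x^4 + 12*x^3 + 4*x^2) dx. Term by term:
    ∫_0^2 9*x^6 dx = 1152/7;  ∫_0^2 18*x^5 dx = 192;  ∫_0^2 21*x^4 dx = 672/5;
    ∫_0^2 12*x^3 dx = 48;  ∫_0^2 4*x^2 dx = 32/3.
  Sum: 1152/7 + 192 + 672/5 + 48 + 32/3 = 57712/105.
  ∫_0^2 u'(x)^2 dx = ∫_0^2 (81*x^4 + 108*x^3 + 72*x^2 + 24*x + 4) dx. Term by term:
    ∫_0^2 81*x^4 dx = 2592/5;  ∫_0^2 108*x^3 dx = 432;  ∫_0^2 72*x^2 dx = 192;
    ∫_0^2 24*x dx = 48;  ∫_0^2 4 dx = 8.
  Sum: 2592/5 + 432 + 192 + 48 + 8 = 5992/5.
Adding: ||u||_{H^1}^2 = 57712/105 + 5992/5 = 183544/105.


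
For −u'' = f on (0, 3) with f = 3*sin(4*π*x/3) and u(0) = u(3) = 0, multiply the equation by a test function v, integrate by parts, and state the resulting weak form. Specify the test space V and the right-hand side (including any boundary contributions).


V = H^1_0(0, 3) (so v(0) = v(3) = 0); weak form: ∫_0^3 u'v' dx = ∫_0^3 (3*sin(4*π*x/3)) v dx for all v ∈ V.

Multiply both sides by a test function v and integrate from 0 to 3:
  ∫_0^3 −u''(x) v(x) dx = ∫_0^3 f(x) v(x) dx.
Integrate the LHS by parts once:
  ∫_0^3 −u'' v dx = −[u'(x) v(x)]_0^3 + ∫_0^3 u'(x) v'(x) dx.
Thus ∫_0^3 u'(x) v'(x) dx = ∫_0^3 f(x) v(x) dx + [u'(x) v(x)]_0^3.
Choose V so that boundary terms are either known or forced to vanish.
u is Dirichlet: u(0) = u(3) = 0. Let V = H^1_0(0, 3); then v(0) = v(3) = 0, and [u' v]_0^3 = 0.
Weak formulation: find u (satisfying any essential BC) such that ∫_0^3 u'(x) v'(x) dx = ∫_0^3 f v dx for all v ∈ V.
Substituting f(x) = 3*sin(4*π*x/3), the right-hand side is ∫_0^3 (3*sin(4*π*x/3)) v dx.


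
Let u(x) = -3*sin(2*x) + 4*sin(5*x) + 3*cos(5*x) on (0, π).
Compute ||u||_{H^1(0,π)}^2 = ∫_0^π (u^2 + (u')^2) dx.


||u||_{H^1(0,π)}^2 = 624/7 + 695*π/2

u'(x) = -15*sin(5*x) - 6*cos(2*x) + 20*cos(5*x).
Expand u² and (u')² and integrate term by term on (0, π), using: for integers n ≥ 1, ∫_0^π sin²(nx) dx = ∫_0^π cos²(nx) dx = π/2; for n ≠ n', ∫_0^π sin(nx)sin(n'x) dx = ∫_0^π cos(nx)cos(n'x) dx = 0; and by product-to-sum, ∫_0^π sin(nx)cos(n'x) dx = ½∫_0^π [sin((n+n')x) + sin((n−n')x)] dx, which is 0 when n+n' is even and 2n/(n²−n'²) when n+n' is odd (it need not vanish on (0, π)).
  u² squared terms: (-3)²·∫sin(2x)² dx = 9·π/2 = 9*π/2;  (3)²·∫cos(5x)² dx = 9·π/2 = 9*π/2;  (4)²·∫sin(5x)² dx = 16·π/2 = 8*π.
  u² cross terms: 2·(-3)·(3)·∫sin(2x)·cos(5x) dx = -18·(-4/21) = 24/7;  2·(-3)·(4)·∫sin(2x)·sin(5x) dx = -24·(0) = 0;  2·(3)·(4)·∫cos(5x)·sin(5x) dx = 24·(0) = 0.
  So ∫_0^π u² dx = 9*π/2 + 9*π/2 + 8*π + 24/7 + 0 + 0 = 24/7 + 17*π.
  (u')² squared terms: (-15)²·∫sin(5x)² dx = 225·π/2 = 225*π/2;  (-6)²·∫cos(2x)² dx = 36·π/2 = 18*π;  (20)²·∫cos(5x)² dx = 400·π/2 = 200*π.
  (u')² cross terms: 2·(-15)·(-6)·∫sin(5x)·cos(2x) dx = 180·(10/21) = 600/7;  2·(-15)·(20)·∫sin(5x)·cos(5x) dx = -600·(0) = 0;  2·(-6)·(20)·∫cos(2x)·cos(5x) dx = -240·(0) = 0.
  So ∫_0^π (u')² dx = 225*π/2 + 18*π + 200*π + 600/7 + 0 + 0 = 600/7 + 661*π/2.
||u||_{H^1}^2 = (24/7 + 17*π) + (600/7 + 661*π/2) = 624/7 + 695*π/2.


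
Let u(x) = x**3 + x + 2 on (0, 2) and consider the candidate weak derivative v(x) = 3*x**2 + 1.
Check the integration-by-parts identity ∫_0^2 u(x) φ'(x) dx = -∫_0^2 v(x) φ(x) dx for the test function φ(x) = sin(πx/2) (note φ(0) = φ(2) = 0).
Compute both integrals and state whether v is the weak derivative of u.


LHS = -28/π + 96/π^3, RHS = -28/π + 96/π^3. Yes, v = u' weakly.

u(x) = x**3 + x + 2, classical derivative u'(x) = 3*x**2 + 1.
φ(x) = sin(πx/2), so φ'(x) = π*cos(π*x/2)/2.
Note φ(0) = φ(2) = 0, so the boundary term u·φ vanishes.
LHS = ∫_0^2 u(x) φ'(x) dx = ∫_0^2 (π*x^3*cos(π*x/2)/2 + π*x*cos(π*x/2)/2 + π*cos(π*x/2)) dx. Term by term:
  ∫_0^2 π*cos(π*x/2) dx = 0;  ∫_0^2 π*x*cos(π*x/2)/2 dx = -4/π;  ∫_0^2 π*x^3*cos(π*x/2)/2 dx = -24/π + 96/π^3.
Sum: 0 − 4/π + -24/π + 96/π^3 = -28/π + 96/π^3.
So LHS = -28/π + 96/π^3.
∫_0^2 v(x) φ(x) dx = ∫_0^2 (3*x^2*sin(π*x/2) + sin(π*x/2)) dx. Term by term:
  ∫_0^2 3*x^2*sin(π*x/2) dx = -96/π^3 + 24/π;  ∫_0^2 sin(π*x/2) dx = 4/π.
Sum: -96/π^3 + 24/π + 4/π = -96/π^3 + 28/π.
So RHS = -∫_0^2 v(x) φ(x) dx = -28/π + 96/π^3.
LHS = RHS, so the identity holds for this test φ.
Moreover u is smooth here and v(x) = u'(x) = 3*x**2 + 1 pointwise, so the identity holds for every test function. Hence v is the weak derivative of u.


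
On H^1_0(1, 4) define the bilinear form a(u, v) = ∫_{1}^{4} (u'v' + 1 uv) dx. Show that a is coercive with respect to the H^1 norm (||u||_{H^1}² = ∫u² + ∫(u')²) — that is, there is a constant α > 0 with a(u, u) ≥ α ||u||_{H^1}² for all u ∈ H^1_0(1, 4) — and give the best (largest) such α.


α = 1

Coercivity of a(·,·) on H^1_0(1, 4) means a(u, u) ≥ α ||u||_{H^1}² for every u ∈ H^1_0.
The interval has length L = 3, and Poincaré/coercivity depend only on L. Here a(u, u) = ∫(u')² + (1)·∫u².
Here c = 1 ≥ 1, so a(u,u) = ∫(u')² + c∫u² ≥ ∫(u')² + ∫u² = ||u||_{H^1}², i.e. α = 1 works. No larger α is possible: a(u,u) ≥ α||u||_{H^1}² means (1−α)∫(u')² ≥ (α−c)∫u², and for the modes u_n = sin(nπ(x−x₀)/L) (x₀ the left endpoint) one has ∫u_n²/∫(u_n')² = (L/(nπ))² → 0, so a(u_n,u_n)/||u_n||_{H^1}² → 1. Hence the optimal constant is α = 1.
Therefore α = 1.


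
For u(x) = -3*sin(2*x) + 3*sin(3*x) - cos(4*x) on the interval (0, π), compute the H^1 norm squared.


||u||_{H^1(0,π)}^2 = 612/7 + 76*π

u'(x) = 4*sin(4*x) - 6*cos(2*x) + 9*cos(3*x).
Expand u² and (u')² and integrate term by term on (0, π), using: for integers n ≥ 1, ∫_0^π sin²(nx) dx = ∫_0^π cos²(nx) dx = π/2; for n ≠ n', ∫_0^π sin(nx)sin(n'x) dx = ∫_0^π cos(nx)cos(n'x) dx = 0; and by product-to-sum, ∫_0^π sin(nx)cos(n'x) dx = ½∫_0^π [sin((n+n')x) + sin((n−n')x)] dx, which is 0 when n+n' is even and 2n/(n²−n'²) when n+n' is odd (it need not vanish on (0, π)).
  u² squared terms: (-1)²·∫cos(4x)² dx = 1·π/2 = π/2;  (-3)²·∫sin(2x)² dx = 9·π/2 = 9*π/2;  (3)²·∫sin(3x)² dx = 9·π/2 = 9*π/2.
  u² cross terms: 2·(-1)·(-3)·∫cos(4x)·sin(2x) dx = 6·(0) = 0;  2·(-1)·(3)·∫cos(4x)·sin(3x) dx = -6·(-6/7) = 36/7;  2·(-3)·(3)·∫sin(2x)·sin(3x) dx = -18·(0) = 0.
  So ∫_0^π u² dx = π/2 + 9*π/2 + 9*π/2 + 0 + 36/7 + 0 = 36/7 + 19*π/2.
  (u')² squared terms: (-6)²·∫cos(2x)² dx = 36·π/2 = 18*π;  (4)²·∫sin(4x)² dx = 16·π/2 = 8*π;  (9)²·∫cos(3x)² dx = 81·π/2 = 81*π/2.
  (u')² cross terms: 2·(-6)·(4)·∫cos(2x)·sin(4x) dx = -48·(0) = 0;  2·(-6)·(9)·∫cos(2x)·cos(3x) dx = -108·(0) = 0;  2·(4)·(9)·∫sin(4x)·cos(3x) dx = 72·(8/7) = 576/7.
  So ∫_0^π (u')² dx = 18*π + 8*π + 81*π/2 + 0 + 0 + 576/7 = 576/7 + 133*π/2.
||u||_{H^1}^2 = (36/7 + 19*π/2) + (576/7 + 133*π/2) = 612/7 + 76*π.


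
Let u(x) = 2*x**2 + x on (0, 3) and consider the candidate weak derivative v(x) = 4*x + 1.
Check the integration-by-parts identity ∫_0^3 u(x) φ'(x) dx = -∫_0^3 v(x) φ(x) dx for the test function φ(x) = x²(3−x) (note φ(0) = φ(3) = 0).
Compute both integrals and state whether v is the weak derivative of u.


LHS = -1107/20, RHS = -1107/20. Yes, v = u' weakly.

u(x) = 2*x**2 + x, classical derivative u'(x) = 4*x + 1.
φ(x) = x²(3−x), so φ'(x) = 3*x*(2 - x).
Note φ(0) = φ(3) = 0, so the boundary term u·φ vanishes.
LHS = ∫_0^3 u(x) φ'(x) dx = ∫_0^3 (-6*x^4 + 9*x^3 + 6*x^2) dx. Term by term:
  ∫_0^3 -6*x^4 dx = -1458/5;  ∫_0^3 9*x^3 dx = 729/4;  ∫_0^3 6*x^2 dx = 54.
Sum: -1458/5 + 729/4 + 54 = -1107/20.
So LHS = -1107/20.
∫_0^3 v(x) φ(x) dx = ∫_0^3 (-4*x^4 + 11*x^3 + 3*x^2) dx. Term by term:
  ∫_0^3 -4*x^4 dx = -972/5;  ∫_0^3 11*x^3 dx = 891/4;  ∫_0^3 3*x^2 dx = 27.
Sum: -972/5 + 891/4 + 27 = 1107/20.
So RHS = -∫_0^3 v(x) φ(x) dx = -1107/20.
LHS = RHS, so the identity holds for this test φ.
Moreover u is smooth here and v(x) = u'(x) = 4*x + 1 pointwise, so the identity holds for every test function. Hence v is the weak derivative of u.


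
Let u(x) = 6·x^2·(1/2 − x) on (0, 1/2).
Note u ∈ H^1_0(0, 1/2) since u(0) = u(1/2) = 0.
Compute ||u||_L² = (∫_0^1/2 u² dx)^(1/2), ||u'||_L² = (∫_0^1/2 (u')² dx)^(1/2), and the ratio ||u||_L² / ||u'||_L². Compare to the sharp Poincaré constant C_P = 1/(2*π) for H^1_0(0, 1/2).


||u||_L² / ||u'||_L² = sqrt(14)/28 < C_P = 1/(2*π).

u(x) = 6·x^2·(1/2 − x), so u'(x) = 6*x*(1 - 3*x).
u(x) = 6·x^2·(1/2 − x) vanishes at x = 0 and x = 1/2, so u ∈ H^1_0(0, 1/2). Differentiate via the product rule and integrate the resulting polynomials term by term.
  ∫_0^1/2 u² dx = ∫_0^1/2 (36*x^6 - 36*x^5 + 9*x^4) dx. Term by term:
    ∫_0^1/2 36*x^6 dx = 9/224;  ∫_0^1/2 -36*x^5 dx = -3/32;  ∫_0^1/2 9*x^4 dx = 9/160.
  Sum: 9/224 − 3/32 + 9/160 = 3/1120.
  ∫_0^1/2 (u')² dx = ∫_0^1/2 (324*x^4 - 216*x^3 + 36*x^2) dx. Term by term:
    ∫_0^1/2 324*x^4 dx = 81/40;  ∫_0^1/2 -216*x^3 dx = -27/8;  ∫_0^1/2 36*x^2 dx = 3/2.
  Sum: 81/40 − 27/8 + 3/2 = 3/20.
∫_0^1/2 u² dx = 3/1120, so ||u||_L² = sqrt(210)/280.
∫_0^1/2 (u')² dx = 3/20, so ||u'||_L² = sqrt(15)/10.
Ratio ||u||_L² / ||u'||_L² = sqrt(14)/28.
Sharp Poincaré constant on H^1_0(0, 1/2) is C_P = L/π = 1/(2*π), achieved by sin(2*π·x).
A polynomial bump cannot attain the sharp Poincaré constant (only the first sine eigenfunction does), so the ratio is strictly less than C_P, consistent with ||u||_L² ≤ C_P ||u'||_L².


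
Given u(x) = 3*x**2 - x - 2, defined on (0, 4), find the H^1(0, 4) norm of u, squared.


||u||_{H^1}^2 = 29228/15

The H^1 norm (squared) on an interval (0, L) is
  ||u||_{H^1}^2 = ∫_0^L u(x)^2 dx + ∫_0^L u'(x)^2 dx.
Compute u'(x) = 6*x - 1.
Then u(x)^2 = 9*x**4 - 6*x**3 - 11*x**2 + 4*x + 4 and u'(x)^2 = 36*x**2 - 12*x + 1.
Integrate each monomial from 0 to 4 using ∫_0^4 c·x^n dx = c·4^(n+1)/(n+1):
  ∫_0^4 u(x)^2 dx = ∫_0^4 (9*x^4 - 6*x^3 - 11*x^2 + 4*x + 4) dx. Term by term:
    ∫_0^4 9*x^4 dx = 9216/5;  ∫_0^4 -6*x^3 dx = -384;  ∫_0^4 -11*x^2 dx = -704/3;
    ∫_0^4 4*x dx = 32;  ∫_0^4 4 dx = 16.
  Sum: 9216/5 − 384 − 704/3 + 32 + 16 = 19088/15.
  ∫_0^4 u'(x)^2 dx = ∫_0^4 (36*x^2 - 12*x + 1) dx. Term by term:
    ∫_0^4 36*x^2 dx = 768;  ∫_0^4 -12*x dx = -96;  ∫_0^4 1 dx = 4.
  Sum: 768 − 96 + 4 = 676.
Adding: ||u||_{H^1}^2 = 19088/15 + 676 = 29228/15.


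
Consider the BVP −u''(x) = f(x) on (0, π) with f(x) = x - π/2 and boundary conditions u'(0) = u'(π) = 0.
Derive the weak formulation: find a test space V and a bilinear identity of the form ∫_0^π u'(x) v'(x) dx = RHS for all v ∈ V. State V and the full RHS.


V = H^1(0, π) (no boundary constraint on v; u is determined up to an additive constant); weak form: ∫_0^π u'v' dx = ∫_0^π (x - π/2) v dx for all v ∈ V.

Multiply both sides by a test function v and integrate from 0 to π:
  ∫_0^π −u''(x) v(x) dx = ∫_0^π f(x) v(x) dx.
Integrate the LHS by parts once:
  ∫_0^π −u'' v dx = −[u'(x) v(x)]_0^π + ∫_0^π u'(x) v'(x) dx.
Thus ∫_0^π u'(x) v'(x) dx = ∫_0^π f(x) v(x) dx + [u'(x) v(x)]_0^π.
Choose V so that boundary terms are either known or forced to vanish.
u has homogeneous Neumann: u'(0) = u'(π) = 0. So [u' v]_0^π = 0·v(π) − 0·v(0) = 0 for any v; take V = H^1(0, π).
Weak formulation: find u (satisfying any essential BC) such that ∫_0^π u'(x) v'(x) dx = ∫_0^π f v dx for all v ∈ V (homogeneous Neumann, so boundary terms vanish).
Substituting f(x) = x - π/2, the right-hand side is ∫_0^π (x - π/2) v dx.
Compatibility check (pure Neumann): taking v ≡ 1 ∈ V gives 0 = ∫_0^π f dx + (0) − (0), i.e. ∫_0^π f dx must equal u'(0) − u'(π) = 0. Indeed ∫_0^π (x - π/2) dx = 0, so the data are compatible. The solution is then unique only up to an additive constant (fix it e.g. by requiring ∫_0^π u dx = 0).


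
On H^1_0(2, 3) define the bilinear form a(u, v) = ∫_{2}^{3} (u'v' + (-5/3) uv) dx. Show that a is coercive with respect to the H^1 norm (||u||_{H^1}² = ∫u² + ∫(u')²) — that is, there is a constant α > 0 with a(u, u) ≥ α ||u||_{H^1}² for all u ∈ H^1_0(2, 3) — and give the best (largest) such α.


α = (-5/3 + π^2)/(1 + π^2)

Coercivity of a(·,·) on H^1_0(2, 3) means a(u, u) ≥ α ||u||_{H^1}² for every u ∈ H^1_0.
The interval has length L = 1, and Poincaré/coercivity depend only on L. Here a(u, u) = ∫(u')² + (-5/3)·∫u².
Here c = -5/3 < 0 with |c| < (π/L)² = π^2, so coercivity still holds. The condition a(u,u) ≥ α||u||_{H^1}² reads (1−α)∫(u')² ≥ (α−c)∫u². Any admissible α is ≤ 1 (rapidly oscillating u have ∫u²/∫(u')² → 0), and α = 1 would force 0 ≥ (1−c)∫u², impossible since c < 1; so 1−α > 0. By the sharp Poincaré inequality on H^1_0 of an interval of length L, ∫(u')² ≥ (π/L)²∫u² with equality for the first sine mode sin(π(x−x₀)/L) (x₀ the left endpoint), so the inequality holds for all u iff (1−α)(π/L)² ≥ α − c, i.e. α ≤ ((π/L)² + c)/((π/L)² + 1) = (1 + c(L/π)²)/(1 + (L/π)²). (Direct route, valid since c ≤ 0: Poincaré gives c∫u² ≥ c(L/π)²∫(u')², so a(u,u) ≥ (1 + c(L/π)²)∫(u')², while ||u||_{H^1}² ≤ (1 + (L/π)²)∫(u')²; dividing yields the same α.) With (π/L)² = π^2 and c = -5/3, the largest admissible constant is α = ((π/L)² + c)/((π/L)² + 1).
Simplifying, α = (-5/3 + π^2)/(1 + π^2).


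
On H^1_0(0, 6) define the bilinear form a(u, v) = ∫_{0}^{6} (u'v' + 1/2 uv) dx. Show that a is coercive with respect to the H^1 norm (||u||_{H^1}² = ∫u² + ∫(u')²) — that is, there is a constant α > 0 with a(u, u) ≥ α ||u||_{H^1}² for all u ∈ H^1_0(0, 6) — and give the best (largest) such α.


α = (π^2 + 18)/(π^2 + 36)

Coercivity of a(·,·) on H^1_0(0, 6) means a(u, u) ≥ α ||u||_{H^1}² for every u ∈ H^1_0.
The interval has length L = 6, and Poincaré/coercivity depend only on L. Here a(u, u) = ∫(u')² + (1/2)·∫u².
Here 0 < c = 1/2 < 1. The condition a(u,u) ≥ α||u||_{H^1}² reads (1−α)∫(u')² ≥ (α−c)∫u². Any admissible α is ≤ 1 (rapidly oscillating u have ∫u²/∫(u')² → 0), and α = 1 would force 0 ≥ (1−c)∫u², impossible since c < 1; so 1−α > 0. By the sharp Poincaré inequality on H^1_0 of an interval of length L, ∫(u')² ≥ (π/L)²∫u² with equality for the first sine mode sin(π(x−x₀)/L) (x₀ the left endpoint), so the inequality holds for all u iff (1−α)(π/L)² ≥ α − c, i.e. α ≤ ((π/L)² + c)/((π/L)² + 1) = (1 + c(L/π)²)/(1 + (L/π)²). With (π/L)² = π^2/36 and c = 1/2, the largest admissible constant is α = ((π/L)² + c)/((π/L)² + 1).
Simplifying, α = (π^2 + 18)/(π^2 + 36).


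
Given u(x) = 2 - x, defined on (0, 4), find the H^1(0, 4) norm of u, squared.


||u||_{H^1}^2 = 28/3

The H^1 norm (squared) on an interval (0, L) is
  ||u||_{H^1}^2 = ∫_0^L u(x)^2 dx + ∫_0^L u'(x)^2 dx.
Compute u'(x) = -1.
Then u(x)^2 = x**2 - 4*x + 4 and u'(x)^2 = 1.
Integrate each monomial from 0 to 4 using ∫_0^4 c·x^n dx = c·4^(n+1)/(n+1):
  ∫_0^4 u(x)^2 dx = ∫_0^4 (x^2 - 4*x + 4) dx. Term by term:
    ∫_0^4 x^2 dx = 64/3;  ∫_0^4 -4*x dx = -32;  ∫_0^4 4 dx = 16.
  Sum: 64/3 − 32 + 16 = 16/3.
  ∫_0^4 u'(x)^2 dx = ∫_0^4 (1) dx. Term by term:
    ∫_0^4 1 dx = 4.
Adding: ||u||_{H^1}^2 = 16/3 + 4 = 28/3.


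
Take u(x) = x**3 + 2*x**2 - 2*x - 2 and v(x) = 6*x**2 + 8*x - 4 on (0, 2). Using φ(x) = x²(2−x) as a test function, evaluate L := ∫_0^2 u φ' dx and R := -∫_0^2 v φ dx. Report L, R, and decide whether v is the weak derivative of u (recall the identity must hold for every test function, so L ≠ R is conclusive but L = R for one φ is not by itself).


LHS = -152/15, RHS = -304/15. No, v is not the weak derivative of u.

u(x) = x**3 + 2*x**2 - 2*x - 2, classical derivative u'(x) = 3*x**2 + 4*x - 2.
φ(x) = x²(2−x), so φ'(x) = x*(4 - 3*x).
Note φ(0) = φ(2) = 0, so the boundary term u·φ vanishes.
LHS = ∫_0^2 u(x) φ'(x) dx = ∫_0^2 (-3*x^5 - 2*x^4 + 14*x^3 - 2*x^2 - 8*x) dx. Term by term:
  ∫_0^2 -3*x^5 dx = -32;  ∫_0^2 -2*x^4 dx = -64/5;  ∫_0^2 14*x^3 dx = 56;
  ∫_0^2 -2*x^2 dx = -16/3;  ∫_0^2 -8*x dx = -16.
Sum: -32 − 64/5 + 56 − 16/3 − 16 = -152/15.
So LHS = -152/15.
∫_0^2 v(x) φ(x) dx = ∫_0^2 (-6*x^5 + 4*x^4 + 20*x^3 - 8*x^2) dx. Term by term:
  ∫_0^2 -6*x^5 dx = -64;  ∫_0^2 4*x^4 dx = 128/5;  ∫_0^2 20*x^3 dx = 80;
  ∫_0^2 -8*x^2 dx = -64/3.
Sum: -64 + 128/5 + 80 − 64/3 = 304/15.
So RHS = -∫_0^2 v(x) φ(x) dx = -304/15.
LHS − RHS = 152/15 ≠ 0, so the identity fails.
(For a valid weak derivative the identity must hold for EVERY test function, in particular this one. The failure shows v is NOT the weak derivative of u.)
Correct weak derivative would be u'(x) = 3*x**2 + 4*x - 2.


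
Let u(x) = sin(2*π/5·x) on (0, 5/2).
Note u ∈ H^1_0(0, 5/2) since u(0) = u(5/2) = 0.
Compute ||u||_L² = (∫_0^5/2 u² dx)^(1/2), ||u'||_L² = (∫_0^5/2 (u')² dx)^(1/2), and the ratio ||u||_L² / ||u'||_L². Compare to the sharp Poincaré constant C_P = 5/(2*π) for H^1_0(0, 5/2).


||u||_L² / ||u'||_L² = 5/(2*π) = C_P.

u(x) = sin(2*π/5·x), so u'(x) = 2*π*cos(2*π*x/5)/5.
Writing u(x) = A·sin(kπx/L) with A = 1 and k = 1, use ∫_0^L sin²(kπx/L) dx = L/2 and ∫_0^L cos²(kπx/L) dx = L/2.
u² = 1·sin²(2*π/5·x) and (u')² = 4*π^2/25·cos²(2*π/5·x), and each of sin², cos² integrates to L/2 = 5/4 over (0, 5/2).
∫_0^5/2 u² dx = 5/4, so ||u||_L² = sqrt(5)/2.
∫_0^5/2 (u')² dx = π^2/5, so ||u'||_L² = sqrt(5)*π/5.
Ratio ||u||_L² / ||u'||_L² = 5/(2*π).
Sharp Poincaré constant on H^1_0(0, 5/2) is C_P = L/π = 5/(2*π), achieved by sin(2*π/5·x).
This is the k = 1 eigenfunction (up to amplitude), so the ratio equals the sharp Poincaré constant exactly.


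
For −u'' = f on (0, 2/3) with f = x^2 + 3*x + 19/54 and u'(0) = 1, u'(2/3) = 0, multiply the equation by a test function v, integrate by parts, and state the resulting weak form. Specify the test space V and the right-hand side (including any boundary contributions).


V = H^1(0, 2/3) (v unrestricted at boundary; u is determined up to an additive constant); weak form: ∫_0^2/3 u'v' dx = ∫_0^2/3 (x^2 + 3*x + 19/54) v dx − v(0) for all v ∈ V.

Multiply both sides by a test function v and integrate from 0 to 2/3:
  ∫_0^2/3 −u''(x) v(x) dx = ∫_0^2/3 f(x) v(x) dx.
Integrate the LHS by parts once:
  ∫_0^2/3 −u'' v dx = −[u'(x) v(x)]_0^2/3 + ∫_0^2/3 u'(x) v'(x) dx.
Thus ∫_0^2/3 u'(x) v'(x) dx = ∫_0^2/3 f(x) v(x) dx + [u'(x) v(x)]_0^2/3.
Choose V so that boundary terms are either known or forced to vanish.
u has inhomogeneous Neumann u'(0) = 1, u'(2/3) = 0. [u' v]_0^2/3 = (0)·v(2/3) − (1)·v(0) = − v(0). Take V = H^1(0, 2/3); boundary term becomes part of RHS.
Weak formulation: find u (satisfying any essential BC) such that ∫_0^2/3 u'(x) v'(x) dx = ∫_0^2/3 f v dx − v(0) for all v ∈ V (Neumann data are natural BCs: they enter the RHS as boundary terms).
Substituting f(x) = x^2 + 3*x + 19/54, the right-hand side is ∫_0^2/3 (x^2 + 3*x + 19/54) v dx − v(0).
Compatibility check (pure Neumann): taking v ≡ 1 ∈ V gives 0 = ∫_0^2/3 f dx + (0) − (1), i.e. ∫_0^2/3 f dx must equal u'(0) − u'(2/3) = 1. Indeed ∫_0^2/3 (x^2 + 3*x + 19/54) dx = 1, so the data are compatible. The solution is then unique only up to an additive constant (fix it e.g. by requiring ∫_0^2/3 u dx = 0).


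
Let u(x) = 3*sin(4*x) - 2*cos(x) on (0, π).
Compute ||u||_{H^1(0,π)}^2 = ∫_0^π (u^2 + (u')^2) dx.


||u||_{H^1(0,π)}^2 = -64/5 + 161*π/2

u'(x) = 2*sin(x) + 12*cos(4*x).
Expand u² and (u')² and integrate term by term on (0, π), using: for integers n ≥ 1, ∫_0^π sin²(nx) dx = ∫_0^π cos²(nx) dx = π/2; for n ≠ n', ∫_0^π sin(nx)sin(n'x) dx = ∫_0^π cos(nx)cos(n'x) dx = 0; and by product-to-sum, ∫_0^π sin(nx)cos(n'x) dx = ½∫_0^π [sin((n+n')x) + sin((n−n')x)] dx, which is 0 when n+n' is even and 2n/(n²−n'²) when n+n' is odd (it need not vanish on (0, π)).
  u² squared terms: (-2)²·∫cos(x)² dx = 4·π/2 = 2*π;  (3)²·∫sin(4x)² dx = 9·π/2 = 9*π/2.
  u² cross terms: 2·(-2)·(3)·∫cos(x)·sin(4x) dx = -12·(8/15) = -32/5.
  So ∫_0^π u² dx = 2*π + 9*π/2 − 32/5 = -32/5 + 13*π/2.
  (u')² squared terms: (2)²·∫sin(x)² dx = 4·π/2 = 2*π;  (12)²·∫cos(4x)² dx = 144·π/2 = 72*π.
  (u')² cross terms: 2·(2)·(12)·∫sin(x)·cos(4x) dx = 48·(-2/15) = -32/5.
  So ∫_0^π (u')² dx = 2*π + 72*π − 32/5 = -32/5 + 74*π.
||u||_{H^1}^2 = (-32/5 + 13*π/2) + (-32/5 + 74*π) = -64/5 + 161*π/2.


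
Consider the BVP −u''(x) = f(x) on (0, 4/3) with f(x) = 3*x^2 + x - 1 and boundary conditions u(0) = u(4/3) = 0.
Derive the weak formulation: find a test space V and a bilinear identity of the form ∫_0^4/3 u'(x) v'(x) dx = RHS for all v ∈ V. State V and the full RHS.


V = H^1_0(0, 4/3) (so v(0) = v(4/3) = 0); weak form: ∫_0^4/3 u'v' dx = ∫_0^4/3 (3*x^2 + x - 1) v dx for all v ∈ V.

Multiply both sides by a test function v and integrate from 0 to 4/3:
  ∫_0^4/3 −u''(x) v(x) dx = ∫_0^4/3 f(x) v(x) dx.
Integrate the LHS by parts once:
  ∫_0^4/3 −u'' v dx = −[u'(x) v(x)]_0^4/3 + ∫_0^4/3 u'(x) v'(x) dx.
Thus ∫_0^4/3 u'(x) v'(x) dx = ∫_0^4/3 f(x) v(x) dx + [u'(x) v(x)]_0^4/3.
Choose V so that boundary terms are either known or forced to vanish.
u is Dirichlet: u(0) = u(4/3) = 0. Let V = H^1_0(0, 4/3); then v(0) = v(4/3) = 0, and [u' v]_0^4/3 = 0.
Weak formulation: find u (satisfying any essential BC) such that ∫_0^4/3 u'(x) v'(x) dx = ∫_0^4/3 f v dx for all v ∈ V.
Substituting f(x) = 3*x^2 + x - 1, the right-hand side is ∫_0^4/3 (3*x^2 + x - 1) v dx.


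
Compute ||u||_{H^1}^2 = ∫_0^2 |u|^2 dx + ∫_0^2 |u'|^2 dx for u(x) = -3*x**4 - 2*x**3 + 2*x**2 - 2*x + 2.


||u||_{H^1}^2 = 97024/21

The H^1 norm (squared) on an interval (0, L) is
  ||u||_{H^1}^2 = ∫_0^L u(x)^2 dx + ∫_0^L u'(x)^2 dx.
Compute u'(x) = -12*x**3 - 6*x**2 + 4*x - 2.
Then u(x)^2 = 9*x**8 + 12*x**7 - 8*x**6 + 4*x**5 - 16*x**3 + 12*x**2 - 8*x + 4 and u'(x)^2 = 144*x**6 + 144*x**5 - 60*x**4 + 40*x**2 - 16*x + 4.
Integrate each monomial from 0 to 2 using ∫_0^2 c·x^n dx = c·2^(n+1)/(n+1):
  ∫_0^2 u(x)^2 dx = ∫_0^2 (9*x^8 + 12*x^7 - 8*x^6 + 4*x^5 - 16*x^3 + 12*x^2 - 8*x + 4) dx. Term by term:
    ∫_0^2 9*x^8 dx = 512;  ∫_0^2 12*x^7 dx = 384;  ∫_0^2 -8*x^6 dx = -1024/7;
    ∫_0^2 4*x^5 dx = 128/3;  ∫_0^2 -16*x^3 dx = -64;  ∫_0^2 12*x^2 dx = 32;
    ∫_0^2 -8*x dx = -16;  ∫_0^2 4 dx = 8.
  Sum: 512 + 384 − 1024/7 + 128/3 − 64 + 32 − 16 + 8 = 15800/21.
  ∫_0^2 u'(x)^2 dx = ∫_0^2 (144*x^6 + 144*x^5 - 60*x^4 + 40*x^2 - 16*x + 4) dx. Term by term:
    ∫_0^2 144*x^6 dx = 18432/7;  ∫_0^2 144*x^5 dx = 1536;  ∫_0^2 -60*x^4 dx = -384;
    ∫_0^2 40*x^2 dx = 320/3;  ∫_0^2 -16*x dx = -32;  ∫_0^2 4 dx = 8.
  Sum: 18432/7 + 1536 − 384 + 320/3 − 32 + 8 = 81224/21.
Adding: ||u||_{H^1}^2 = 15800/21 + 81224/21 = 97024/21.


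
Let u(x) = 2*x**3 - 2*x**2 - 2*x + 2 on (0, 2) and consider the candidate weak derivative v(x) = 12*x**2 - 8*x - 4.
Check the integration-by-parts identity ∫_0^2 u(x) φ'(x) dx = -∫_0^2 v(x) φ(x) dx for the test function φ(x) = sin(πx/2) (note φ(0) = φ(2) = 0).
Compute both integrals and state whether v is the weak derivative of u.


LHS = -24/π + 192/π^3, RHS = -48/π + 384/π^3. No, v is not the weak derivative of u.

u(x) = 2*x**3 - 2*x**2 - 2*x + 2, classical derivative u'(x) = 6*x**2 - 4*x - 2.
φ(x) = sin(πx/2), so φ'(x) = π*cos(π*x/2)/2.
Note φ(0) = φ(2) = 0, so the boundary term u·φ vanishes.
LHS = ∫_0^2 u(x) φ'(x) dx = ∫_0^2 (π*x^3*cos(π*x/2) - π*x^2*cos(π*x/2) - π*x*cos(π*x/2) + π*cos(π*x/2)) dx. Term by term:
  ∫_0^2 π*cos(π*x/2) dx = 0;  ∫_0^2 π*x^3*cos(π*x/2) dx = -48/π + 192/π^3;  ∫_0^2 -π*x*cos(π*x/2) dx = 8/π;
  ∫_0^2 -π*x^2*cos(π*x/2) dx = 16/π.
Sum: 0 + -48/π + 192/π^3 + 8/π + 16/π = -24/π + 192/π^3.
So LHS = -24/π + 192/π^3.
∫_0^2 v(x) φ(x) dx = ∫_0^2 (12*x^2*sin(π*x/2) - 8*x*sin(π*x/2) - 4*sin(π*x/2)) dx. Term by term:
  ∫_0^2 -4*sin(π*x/2) dx = -16/π;  ∫_0^2 -8*x*sin(π*x/2) dx = -32/π;  ∫_0^2 12*x^2*sin(π*x/2) dx = -384/π^3 + 96/π.
Sum: -16/π − 32/π + -384/π^3 + 96/π = -384/π^3 + 48/π.
So RHS = -∫_0^2 v(x) φ(x) dx = -48/π + 384/π^3.
LHS − RHS = -192/π^3 + 24/π ≠ 0, so the identity fails.
(For a valid weak derivative the identity must hold for EVERY test function, in particular this one. The failure shows v is NOT the weak derivative of u.)
Correct weak derivative would be u'(x) = 6*x**2 - 4*x - 2.


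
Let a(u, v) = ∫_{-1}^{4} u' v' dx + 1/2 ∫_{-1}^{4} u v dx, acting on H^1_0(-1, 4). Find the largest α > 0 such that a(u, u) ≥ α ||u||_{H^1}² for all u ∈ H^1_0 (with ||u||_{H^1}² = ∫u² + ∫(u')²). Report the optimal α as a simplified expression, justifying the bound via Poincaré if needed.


α = (π^2 + 25/2)/(π^2 + 25)

Coercivity of a(·,·) on H^1_0(-1, 4) means a(u, u) ≥ α ||u||_{H^1}² for every u ∈ H^1_0.
The interval has length L = 5, and Poincaré/coercivity depend only on L. Here a(u, u) = ∫(u')² + (1/2)·∫u².
Here 0 < c = 1/2 < 1. The condition a(u,u) ≥ α||u||_{H^1}² reads (1−α)∫(u')² ≥ (α−c)∫u². Any admissible α is ≤ 1 (rapidly oscillating u have ∫u²/∫(u')² → 0), and α = 1 would force 0 ≥ (1−c)∫u², impossible since c < 1; so 1−α > 0. By the sharp Poincaré inequality on H^1_0 of an interval of length L, ∫(u')² ≥ (π/L)²∫u² with equality for the first sine mode sin(π(x−x₀)/L) (x₀ the left endpoint), so the inequality holds for all u iff (1−α)(π/L)² ≥ α − c, i.e. α ≤ ((π/L)² + c)/((π/L)² + 1) = (1 + c(L/π)²)/(1 + (L/π)²). With (π/L)² = π^2/25 and c = 1/2, the largest admissible constant is α = ((π/L)² + c)/((π/L)² + 1).
Simplifying, α = (π^2 + 25/2)/(π^2 + 25).


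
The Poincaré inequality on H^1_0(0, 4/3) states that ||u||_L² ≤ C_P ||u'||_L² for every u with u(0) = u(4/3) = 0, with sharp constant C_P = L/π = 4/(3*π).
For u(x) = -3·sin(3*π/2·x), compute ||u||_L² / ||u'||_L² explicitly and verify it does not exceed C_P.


||u||_L² / ||u'||_L² = 2/(3*π) < C_P = 4/(3*π).

u(x) = -3·sin(3*π/2·x), so u'(x) = -9*π*cos(3*π*x/2)/2.
Writing u(x) = A·sin(kπx/L) with A = -3 and k = 2, use ∫_0^L sin²(kπx/L) dx = L/2 and ∫_0^L cos²(kπx/L) dx = L/2.
u² = 9·sin²(3*π/2·x) and (u')² = 81*π^2/4·cos²(3*π/2·x), and each of sin², cos² integrates to L/2 = 2/3 over (0, 4/3).
∫_0^4/3 u² dx = 6, so ||u||_L² = sqrt(6).
∫_0^4/3 (u')² dx = 27*π^2/2, so ||u'||_L² = 3*sqrt(6)*π/2.
Ratio ||u||_L² / ||u'||_L² = 2/(3*π).
Sharp Poincaré constant on H^1_0(0, 4/3) is C_P = L/π = 4/(3*π), achieved by sin(3*π/4·x).
This is the k = 2 harmonic; the ratio L/(kπ) is strictly less than C_P = L/π, consistent with the sharp inequality ||u||_L² ≤ C_P ||u'||_L².


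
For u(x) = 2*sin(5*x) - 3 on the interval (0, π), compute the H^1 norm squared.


||u||_{H^1(0,π)}^2 = -24/5 + 61*π

u'(x) = 10*cos(5*x).
Expand u² and (u')² and integrate term by term on (0, π), using: for integers n ≥ 1, ∫_0^π sin²(nx) dx = ∫_0^π cos²(nx) dx = π/2; for n ≠ n', ∫_0^π sin(nx)sin(n'x) dx = ∫_0^π cos(nx)cos(n'x) dx = 0; and by product-to-sum, ∫_0^π sin(nx)cos(n'x) dx = ½∫_0^π [sin((n+n')x) + sin((n−n')x)] dx, which is 0 when n+n' is even and 2n/(n²−n'²) when n+n' is odd (it need not vanish on (0, π)). For the constant mode: ∫_0^π 1 dx = π, ∫_0^π cos(nx) dx = 0, ∫_0^π sin(nx) dx = (1−(−1)^n)/n.
  u² squared terms: (-3)²·∫1 dx = 9·π = 9*π;  (2)²·∫sin(5x)² dx = 4·π/2 = 2*π.
  u² cross terms: 2·(-3)·(2)·∫1·sin(5x) dx = -12·(2/5) = -24/5.
  So ∫_0^π u² dx = 9*π + 2*π − 24/5 = -24/5 + 11*π.
  (u')² squared terms: (10)²·∫cos(5x)² dx = 100·π/2 = 50*π.
  So ∫_0^π (u')² dx = 50*π.
||u||_{H^1}^2 = (-24/5 + 11*π) + (50*π) = -24/5 + 61*π.


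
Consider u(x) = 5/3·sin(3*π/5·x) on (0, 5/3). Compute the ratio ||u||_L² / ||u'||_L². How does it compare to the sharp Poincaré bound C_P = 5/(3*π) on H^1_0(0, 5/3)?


||u||_L² / ||u'||_L² = 5/(3*π) = C_P.

u(x) = 5/3·sin(3*π/5·x), so u'(x) = π*cos(3*π*x/5).
Writing u(x) = A·sin(kπx/L) with A = 5/3 and k = 1, use ∫_0^L sin²(kπx/L) dx = L/2 and ∫_0^L cos²(kπx/L) dx = L/2.
u² = 25/9·sin²(3*π/5·x) and (u')² = π^2·cos²(3*π/5·x), and each of sin², cos² integrates to L/2 = 5/6 over (0, 5/3).
∫_0^5/3 u² dx = 125/54, so ||u||_L² = 5*sqrt(30)/18.
∫_0^5/3 (u')² dx = 5*π^2/6, so ||u'||_L² = sqrt(30)*π/6.
Ratio ||u||_L² / ||u'||_L² = 5/(3*π).
Sharp Poincaré constant on H^1_0(0, 5/3) is C_P = L/π = 5/(3*π), achieved by sin(3*π/5·x).
This is the k = 1 eigenfunction (up to amplitude), so the ratio equals the sharp Poincaré constant exactly.


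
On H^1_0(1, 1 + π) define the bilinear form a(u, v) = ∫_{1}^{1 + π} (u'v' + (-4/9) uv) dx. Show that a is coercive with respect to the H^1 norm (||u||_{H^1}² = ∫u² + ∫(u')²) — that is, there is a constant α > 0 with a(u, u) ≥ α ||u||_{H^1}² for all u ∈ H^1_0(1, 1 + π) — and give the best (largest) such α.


α = 5/18

Coercivity of a(·,·) on H^1_0(1, 1 + π) means a(u, u) ≥ α ||u||_{H^1}² for every u ∈ H^1_0.
The interval has length L = π, and Poincaré/coercivity depend only on L. Here a(u, u) = ∫(u')² + (-4/9)·∫u².
Here c = -4/9 < 0 with |c| < (π/L)² = 1, so coercivity still holds. The condition a(u,u) ≥ α||u||_{H^1}² reads (1−α)∫(u')² ≥ (α−c)∫u². Any admissible α is ≤ 1 (rapidly oscillating u have ∫u²/∫(u')² → 0), and α = 1 would force 0 ≥ (1−c)∫u², impossible since c < 1; so 1−α > 0. By the sharp Poincaré inequality on H^1_0 of an interval of length L, ∫(u')² ≥ (π/L)²∫u² with equality for the first sine mode sin(π(x−x₀)/L) (x₀ the left endpoint), so the inequality holds for all u iff (1−α)(π/L)² ≥ α − c, i.e. α ≤ ((π/L)² + c)/((π/L)² + 1) = (1 + c(L/π)²)/(1 + (L/π)²). (Direct route, valid since c ≤ 0: Poincaré gives c∫u² ≥ c(L/π)²∫(u')², so a(u,u) ≥ (1 + c(L/π)²)∫(u')², while ||u||_{H^1}² ≤ (1 + (L/π)²)∫(u')²; dividing yields the same α.) With (π/L)² = 1 and c = -4/9, the largest admissible constant is α = ((π/L)² + c)/((π/L)² + 1).
Simplifying, α = 5/18.


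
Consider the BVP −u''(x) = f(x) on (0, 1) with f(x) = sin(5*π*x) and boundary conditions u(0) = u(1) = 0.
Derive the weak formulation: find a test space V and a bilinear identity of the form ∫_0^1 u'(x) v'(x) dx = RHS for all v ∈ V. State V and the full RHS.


V = H^1_0(0, 1) (so v(0) = v(1) = 0); weak form: ∫_0^1 u'v' dx = ∫_0^1 (sin(5*π*x)) v dx for all v ∈ V.

Multiply both sides by a test function v and integrate from 0 to 1:
  ∫_0^1 −u''(x) v(x) dx = ∫_0^1 f(x) v(x) dx.
Integrate the LHS by parts once:
  ∫_0^1 −u'' v dx = −[u'(x) v(x)]_0^1 + ∫_0^1 u'(x) v'(x) dx.
Thus ∫_0^1 u'(x) v'(x) dx = ∫_0^1 f(x) v(x) dx + [u'(x) v(x)]_0^1.
Choose V so that boundary terms are either known or forced to vanish.
u is Dirichlet: u(0) = u(1) = 0. Let V = H^1_0(0, 1); then v(0) = v(1) = 0, and [u' v]_0^1 = 0.
Weak formulation: find u (satisfying any essential BC) such that ∫_0^1 u'(x) v'(x) dx = ∫_0^1 f v dx for all v ∈ V.
Substituting f(x) = sin(5*π*x), the right-hand side is ∫_0^1 (sin(5*π*x)) v dx.


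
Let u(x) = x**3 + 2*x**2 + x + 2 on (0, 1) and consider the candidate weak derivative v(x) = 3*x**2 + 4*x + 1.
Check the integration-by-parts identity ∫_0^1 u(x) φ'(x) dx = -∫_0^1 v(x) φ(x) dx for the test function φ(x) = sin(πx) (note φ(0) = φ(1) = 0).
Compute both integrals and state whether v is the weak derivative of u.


LHS = -9/π + 12/π^3, RHS = -9/π + 12/π^3. Yes, v = u' weakly.

u(x) = x**3 + 2*x**2 + x + 2, classical derivative u'(x) = 3*x**2 + 4*x + 1.
φ(x) = sin(πx), so φ'(x) = π*cos(π*x).
Note φ(0) = φ(1) = 0, so the boundary term u·φ vanishes.
LHS = ∫_0^1 u(x) φ'(x) dx = ∫_0^1 (π*x^3*cos(π*x) + 2*π*x^2*cos(π*x) + π*x*cos(π*x) + 2*π*cos(π*x)) dx. Term by term:
  ∫_0^1 2*π*cos(π*x) dx = 0;  ∫_0^1 π*x*cos(π*x) dx = -2/π;  ∫_0^1 π*x^3*cos(π*x) dx = -3/π + 12/π^3;
  ∫_0^1 2*π*x^2*cos(π*x) dx = -4/π.
Sum: 0 − 2/π + -3/π + 12/π^3 − 4/π = -9/π + 12/π^3.
So LHS = -9/π + 12/π^3.
∫_0^1 v(x) φ(x) dx = ∫_0^1 (3*x^2*sin(π*x) + 4*x*sin(π*x) + sin(π*x)) dx. Term by term:
  ∫_0^1 3*x^2*sin(π*x) dx = -12/π^3 + 3/π;  ∫_0^1 4*x*sin(π*x) dx = 4/π;  ∫_0^1 sin(π*x) dx = 2/π.
Sum: -12/π^3 + 3/π + 4/π + 2/π = -12/π^3 + 9/π.
So RHS = -∫_0^1 v(x) φ(x) dx = -9/π + 12/π^3.
LHS = RHS, so the identity holds for this test φ.
Moreover u is smooth here and v(x) = u'(x) = 3*x**2 + 4*x + 1 pointwise, so the identity holds for every test function. Hence v is the weak derivative of u.


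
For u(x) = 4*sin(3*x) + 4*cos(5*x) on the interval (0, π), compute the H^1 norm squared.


||u||_{H^1(0,π)}^2 = 288*π

u'(x) = -20*sin(5*x) + 12*cos(3*x).
Expand u² and (u')² and integrate term by term on (0, π), using: for integers n ≥ 1, ∫_0^π sin²(nx) dx = ∫_0^π cos²(nx) dx = π/2; for n ≠ n', ∫_0^π sin(nx)sin(n'x) dx = ∫_0^π cos(nx)cos(n'x) dx = 0; and by product-to-sum, ∫_0^π sin(nx)cos(n'x) dx = ½∫_0^π [sin((n+n')x) + sin((n−n')x)] dx, which is 0 when n+n' is even and 2n/(n²−n'²) when n+n' is odd (it need not vanish on (0, π)).
  u² squared terms: (4)²·∫cos(5x)² dx = 16·π/2 = 8*π;  (4)²·∫sin(3x)² dx = 16·π/2 = 8*π.
  u² cross terms: 2·(4)·(4)·∫cos(5x)·sin(3x) dx = 32·(0) = 0.
  So ∫_0^π u² dx = 8*π + 8*π + 0 = 16*π.
  (u')² squared terms: (-20)²·∫sin(5x)² dx = 400·π/2 = 200*π;  (12)²·∫cos(3x)² dx = 144·π/2 = 72*π.
  (u')² cross terms: 2·(-20)·(12)·∫sin(5x)·cos(3x) dx = -480·(0) = 0.
  So ∫_0^π (u')² dx = 200*π + 72*π + 0 = 272*π.
||u||_{H^1}^2 = (16*π) + (272*π) = 288*π.


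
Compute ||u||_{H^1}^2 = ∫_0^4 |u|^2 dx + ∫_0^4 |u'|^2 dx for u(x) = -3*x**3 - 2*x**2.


||u||_{H^1}^2 = 1083904/21

The H^1 norm (squared) on an interval (0, L) is
  ||u||_{H^1}^2 = ∫_0^L u(x)^2 dx + ∫_0^L u'(x)^2 dx.
Compute u'(x) = -9*x**2 - 4*x.
Then u(x)^2 = 9*x**6 + 12*x**5 + 4*x**4 and u'(x)^2 = 81*x**4 + 72*x**3 + 16*x**2.
Integrate each monomial from 0 to 4 using ∫_0^4 c·x^n dx = c·4^(n+1)/(n+1):
  ∫_0^4 u(x)^2 dx = ∫_0^4 (9*x^6 + 12*x^5 + 4*x^4) dx. Term by term:
    ∫_0^4 9*x^6 dx = 147456/7;  ∫_0^4 12*x^5 dx = 8192;  ∫_0^4 4*x^4 dx = 4096/5.
  Sum: 147456/7 + 8192 + 4096/5 = 1052672/35.
  ∫_0^4 u'(x)^2 dx = ∫_0^4 (81*x^4 + 72*x^3 + 16*x^2) dx. Term by term:
    ∫_0^4 81*x^4 dx = 82944/5;  ∫_0^4 72*x^3 dx = 4608;  ∫_0^4 16*x^2 dx = 1024/3.
  Sum: 82944/5 + 4608 + 1024/3 = 323072/15.
Adding: ||u||_{H^1}^2 = 1052672/35 + 323072/15 = 1083904/21.


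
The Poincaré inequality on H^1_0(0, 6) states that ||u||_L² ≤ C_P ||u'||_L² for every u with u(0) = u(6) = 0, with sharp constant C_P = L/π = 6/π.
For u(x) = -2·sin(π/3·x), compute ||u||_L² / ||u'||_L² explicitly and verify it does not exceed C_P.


||u||_L² / ||u'||_L² = 3/π < C_P = 6/π.

u(x) = -2·sin(π/3·x), so u'(x) = -2*π*cos(π*x/3)/3.
Writing u(x) = A·sin(kπx/L) with A = -2 and k = 2, use ∫_0^L sin²(kπx/L) dx = L/2 and ∫_0^L cos²(kπx/L) dx = L/2.
u² = 4·sin²(π/3·x) and (u')² = 4*π^2/9·cos²(π/3·x), and each of sin², cos² integrates to L/2 = 3 over (0, 6).
∫_0^6 u² dx = 12, so ||u||_L² = 2*sqrt(3).
∫_0^6 (u')² dx = 4*π^2/3, so ||u'||_L² = 2*sqrt(3)*π/3.
Ratio ||u||_L² / ||u'||_L² = 3/π.
Sharp Poincaré constant on H^1_0(0, 6) is C_P = L/π = 6/π, achieved by sin(π/6·x).
This is the k = 2 harmonic; the ratio L/(kπ) is strictly less than C_P = L/π, consistent with the sharp inequality ||u||_L² ≤ C_P ||u'||_L².


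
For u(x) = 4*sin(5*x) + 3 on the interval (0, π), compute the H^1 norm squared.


||u||_{H^1(0,π)}^2 = 48/5 + 217*π

u'(x) = 20*cos(5*x).
Expand u² and (u')² and integrate term by term on (0, π), using: for integers n ≥ 1, ∫_0^π sin²(nx) dx = ∫_0^π cos²(nx) dx = π/2; for n ≠ n', ∫_0^π sin(nx)sin(n'x) dx = ∫_0^π cos(nx)cos(n'x) dx = 0; and by product-to-sum, ∫_0^π sin(nx)cos(n'x) dx = ½∫_0^π [sin((n+n')x) + sin((n−n')x)] dx, which is 0 when n+n' is even and 2n/(n²−n'²) when n+n' is odd (it need not vanish on (0, π)). For the constant mode: ∫_0^π 1 dx = π, ∫_0^π cos(nx) dx = 0, ∫_0^π sin(nx) dx = (1−(−1)^n)/n.
  u² squared terms: (3)²·∫1 dx = 9·π = 9*π;  (4)²·∫sin(5x)² dx = 16·π/2 = 8*π.
  u² cross terms: 2·(3)·(4)·∫1·sin(5x) dx = 24·(2/5) = 48/5.
  So ∫_0^π u² dx = 9*π + 8*π + 48/5 = 48/5 + 17*π.
  (u')² squared terms: (20)²·∫cos(5x)² dx = 400·π/2 = 200*π.
  So ∫_0^π (u')² dx = 200*π.
||u||_{H^1}^2 = (48/5 + 17*π) + (200*π) = 48/5 + 217*π.


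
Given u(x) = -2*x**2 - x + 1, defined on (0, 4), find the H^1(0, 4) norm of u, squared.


||u||_{H^1}^2 = 21128/15

The H^1 norm (squared) on an interval (0, L) is
  ||u||_{H^1}^2 = ∫_0^L u(x)^2 dx + ∫_0^L u'(x)^2 dx.
Compute u'(x) = -4*x - 1.
Then u(x)^2 = 4*x**4 + 4*x**3 - 3*x**2 - 2*x + 1 and u'(x)^2 = 16*x**2 + 8*x + 1.
Integrate each monomial from 0 to 4 using ∫_0^4 c·x^n dx = c·4^(n+1)/(n+1):
  ∫_0^4 u(x)^2 dx = ∫_0^4 (4*x^4 + 4*x^3 - 3*x^2 - 2*x + 1) dx. Term by term:
    ∫_0^4 4*x^4 dx = 4096/5;  ∫_0^4 4*x^3 dx = 256;  ∫_0^4 -3*x^2 dx = -64;
    ∫_0^4 -2*x dx = -16;  ∫_0^4 1 dx = 4.
  Sum: 4096/5 + 256 − 64 − 16 + 4 = 4996/5.
  ∫_0^4 u'(x)^2 dx = ∫_0^4 (16*x^2 + 8*x + 1) dx. Term by term:
    ∫_0^4 16*x^2 dx = 1024/3;  ∫_0^4 8*x dx = 64;  ∫_0^4 1 dx = 4.
  Sum: 1024/3 + 64 + 4 = 1228/3.
Adding: ||u||_{H^1}^2 = 4996/5 + 1228/3 = 21128/15.


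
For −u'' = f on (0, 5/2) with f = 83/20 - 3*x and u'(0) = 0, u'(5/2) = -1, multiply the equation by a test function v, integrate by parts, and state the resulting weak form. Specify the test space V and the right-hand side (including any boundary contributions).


V = H^1(0, 5/2) (v unrestricted at boundary; u is determined up to an additive constant); weak form: ∫_0^5/2 u'v' dx = ∫_0^5/2 (83/20 - 3*x) v dx − v(5/2) for all v ∈ V.

Multiply both sides by a test function v and integrate from 0 to 5/2:
  ∫_0^5/2 −u''(x) v(x) dx = ∫_0^5/2 f(x) v(x) dx.
Integrate the LHS by parts once:
  ∫_0^5/2 −u'' v dx = −[u'(x) v(x)]_0^5/2 + ∫_0^5/2 u'(x) v'(x) dx.
Thus ∫_0^5/2 u'(x) v'(x) dx = ∫_0^5/2 f(x) v(x) dx + [u'(x) v(x)]_0^5/2.
Choose V so that boundary terms are either known or forced to vanish.
u has inhomogeneous Neumann u'(0) = 0, u'(5/2) = -1. [u' v]_0^5/2 = (-1)·v(5/2) − (0)·v(0) = − v(5/2). Take V = H^1(0, 5/2); boundary term becomes part of RHS.
Weak formulation: find u (satisfying any essential BC) such that ∫_0^5/2 u'(x) v'(x) dx = ∫_0^5/2 f v dx − v(5/2) for all v ∈ V (Neumann data are natural BCs: they enter the RHS as boundary terms).
Substituting f(x) = 83/20 - 3*x, the right-hand side is ∫_0^5/2 (83/20 - 3*x) v dx − v(5/2).
Compatibility check (pure Neumann): taking v ≡ 1 ∈ V gives 0 = ∫_0^5/2 f dx + (-1) − (0), i.e. ∫_0^5/2 f dx must equal u'(0) − u'(5/2) = 1. Indeed ∫_0^5/2 (83/20 - 3*x) dx = 1, so the data are compatible. The solution is then unique only up to an additive constant (fix it e.g. by requiring ∫_0^5/2 u dx = 0).
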